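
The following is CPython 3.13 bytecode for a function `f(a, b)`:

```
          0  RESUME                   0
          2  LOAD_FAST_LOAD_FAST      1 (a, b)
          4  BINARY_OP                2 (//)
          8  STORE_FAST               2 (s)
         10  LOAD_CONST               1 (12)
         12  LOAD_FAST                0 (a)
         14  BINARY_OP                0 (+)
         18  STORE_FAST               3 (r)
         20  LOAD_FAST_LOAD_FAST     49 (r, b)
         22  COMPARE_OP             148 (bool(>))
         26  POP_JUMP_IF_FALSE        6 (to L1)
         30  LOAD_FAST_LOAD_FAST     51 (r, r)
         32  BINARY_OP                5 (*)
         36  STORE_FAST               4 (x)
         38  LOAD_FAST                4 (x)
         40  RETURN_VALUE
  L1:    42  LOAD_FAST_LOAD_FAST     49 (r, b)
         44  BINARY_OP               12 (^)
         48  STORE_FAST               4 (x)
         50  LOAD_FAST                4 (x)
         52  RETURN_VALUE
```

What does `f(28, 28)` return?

LOAD_FAST_LOAD_FAST a,b → push 28,28. Stack: [28, 28]
BINARY_OP // → 28 // 28 = 1. Stack: [1]
STORE_FAST s → s=1. Stack: []
LOAD_CONST → push 12. Stack: [12]
LOAD_FAST a → push 28. Stack: [12, 28]
BINARY_OP + → 12 + 28 = 40. Stack: [40]
STORE_FAST r → r=40. Stack: []
LOAD_FAST_LOAD_FAST r,b → push 40,28. Stack: [40, 28]
COMPARE_OP bool(>) → 40 vs 28 = True. Stack: [True]
POP_JUMP_IF_FALSE → pop True; no jump. Stack: []
LOAD_FAST_LOAD_FAST r,r → push 40,40. Stack: [40, 40]
BINARY_OP * → 40 * 40 = 1600. Stack: [1600]
STORE_FAST x → x=1600. Stack: []
LOAD_FAST x → push 1600. Stack: [1600]
RETURN_VALUE → return 1600.

1600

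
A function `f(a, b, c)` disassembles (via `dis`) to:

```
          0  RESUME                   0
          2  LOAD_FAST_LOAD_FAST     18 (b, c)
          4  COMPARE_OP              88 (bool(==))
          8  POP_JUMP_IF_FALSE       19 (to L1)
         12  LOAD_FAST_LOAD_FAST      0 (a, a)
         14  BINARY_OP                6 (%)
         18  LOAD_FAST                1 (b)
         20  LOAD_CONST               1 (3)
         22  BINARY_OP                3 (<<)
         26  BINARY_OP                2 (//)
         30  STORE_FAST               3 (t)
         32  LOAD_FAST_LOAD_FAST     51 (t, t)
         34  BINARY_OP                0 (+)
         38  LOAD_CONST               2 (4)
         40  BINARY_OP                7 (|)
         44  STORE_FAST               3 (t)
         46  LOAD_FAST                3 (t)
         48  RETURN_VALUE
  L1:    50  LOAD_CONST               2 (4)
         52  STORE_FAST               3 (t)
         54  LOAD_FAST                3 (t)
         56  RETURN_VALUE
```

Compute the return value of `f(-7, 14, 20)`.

LOAD_FAST_LOAD_FAST b,c → push 14,20. Stack: [14, 20]
COMPARE_OP bool(==) → 14 vs 20 = False. Stack: [False]
POP_JUMP_IF_FALSE → pop False; jump. Stack: []
LOAD_CONST → push 4. Stack: [4]
STORE_FAST t → t=4. Stack: []
LOAD_FAST t → push 4. Stack: [4]
RETURN_VALUE → return 4.

4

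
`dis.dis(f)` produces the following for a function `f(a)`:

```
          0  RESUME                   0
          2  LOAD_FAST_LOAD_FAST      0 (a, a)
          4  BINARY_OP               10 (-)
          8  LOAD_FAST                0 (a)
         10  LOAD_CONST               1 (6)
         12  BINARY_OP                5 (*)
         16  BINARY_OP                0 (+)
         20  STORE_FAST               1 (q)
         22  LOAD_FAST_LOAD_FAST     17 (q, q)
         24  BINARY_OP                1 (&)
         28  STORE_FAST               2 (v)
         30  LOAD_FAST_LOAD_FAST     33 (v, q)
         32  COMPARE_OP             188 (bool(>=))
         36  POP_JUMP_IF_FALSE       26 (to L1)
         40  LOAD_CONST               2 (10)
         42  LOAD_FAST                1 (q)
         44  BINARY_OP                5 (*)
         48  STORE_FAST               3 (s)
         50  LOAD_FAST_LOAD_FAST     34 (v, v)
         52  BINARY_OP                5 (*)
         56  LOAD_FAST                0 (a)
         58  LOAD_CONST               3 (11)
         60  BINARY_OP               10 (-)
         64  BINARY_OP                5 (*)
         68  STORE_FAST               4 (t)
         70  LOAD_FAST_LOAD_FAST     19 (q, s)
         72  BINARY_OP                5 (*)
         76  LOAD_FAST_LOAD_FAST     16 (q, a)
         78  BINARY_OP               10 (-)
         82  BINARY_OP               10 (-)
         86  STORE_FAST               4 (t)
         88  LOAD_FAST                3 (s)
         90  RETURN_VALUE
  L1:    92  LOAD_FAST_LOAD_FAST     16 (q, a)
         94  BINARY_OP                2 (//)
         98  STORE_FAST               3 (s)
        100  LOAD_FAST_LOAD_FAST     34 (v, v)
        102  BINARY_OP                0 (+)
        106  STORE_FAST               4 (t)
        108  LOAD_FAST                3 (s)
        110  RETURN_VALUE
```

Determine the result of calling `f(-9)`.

LOAD_FAST_LOAD_FAST a,a → push -9,-9. Stack: [-9, -9]
BINARY_OP - → -9 - -9 = 0. Stack: [0]
LOAD_FAST a → push -9. Stack: [0, -9]
LOAD_CONST → push 6. Stack: [0, -9, 6]
BINARY_OP * → -9 * 6 = -54. Stack: [0, -54]
BINARY_OP + → 0 + -54 = -54. Stack: [-54]
STORE_FAST q → q=-54. Stack: []
LOAD_FAST_LOAD_FAST q,q → push -54,-54. Stack: [-54, -54]
BINARY_OP & → -54 & -54 = -54. Stack: [-54]
STORE_FAST v → v=-54. Stack: []
LOAD_FAST_LOAD_FAST v,q → push -54,-54. Stack: [-54, -54]
COMPARE_OP bool(>=) → -54 vs -54 = True. Stack: [True]
POP_JUMP_IF_FALSE → pop True; no jump. Stack: []
LOAD_CONST → push 10. Stack: [10]
LOAD_FAST q → push -54. Stack: [10, -54]
BINARY_OP * → 10 * -54 = -540. Stack: [-540]
STORE_FAST s → s=-540. Stack: []
LOAD_FAST_LOAD_FAST v,v → push -54,-54. Stack: [-54, -54]
BINARY_OP * → -54 * -54 = 2916. Stack: [2916]
LOAD_FAST a → push -9. Stack: [2916, -9]
LOAD_CONST → push 11. Stack: [2916, -9, 11]
BINARY_OP - → -9 - 11 = -20. Stack: [2916, -20]
BINARY_OP * → 2916 * -20 = -58320. Stack: [-58320]
STORE_FAST t → t=-58320. Stack: []
LOAD_FAST_LOAD_FAST q,s → push -54,-540. Stack: [-54, -540]
BINARY_OP * → -54 * -540 = 29160. Stack: [29160]
LOAD_FAST_LOAD_FAST q,a → push -54,-9. Stack: [29160, -54, -9]
BINARY_OP - → -54 - -9 = -45. Stack: [29160, -45]
BINARY_OP - → 29160 - -45 = 29205. Stack: [29205]
STORE_FAST t → t=29205. Stack: []
LOAD_FAST s → push -540. Stack: [-540]
RETURN_VALUE → return -540.

-540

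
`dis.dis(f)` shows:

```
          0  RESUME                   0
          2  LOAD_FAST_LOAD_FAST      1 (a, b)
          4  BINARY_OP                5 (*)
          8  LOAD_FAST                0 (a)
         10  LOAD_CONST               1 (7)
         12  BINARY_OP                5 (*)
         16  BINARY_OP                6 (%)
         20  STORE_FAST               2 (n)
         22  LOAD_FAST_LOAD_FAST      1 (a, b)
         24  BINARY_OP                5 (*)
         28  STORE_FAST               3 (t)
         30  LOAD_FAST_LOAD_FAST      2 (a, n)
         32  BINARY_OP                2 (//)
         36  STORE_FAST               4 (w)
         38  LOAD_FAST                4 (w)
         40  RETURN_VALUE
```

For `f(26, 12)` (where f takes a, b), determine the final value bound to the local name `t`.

312

LOAD_FAST_LOAD_FAST a,b → push 26,12. Stack: [26, 12]
BINARY_OP * → 26 * 12 = 312. Stack: [312]
LOAD_FAST a → push 26. Stack: [312, 26]
LOAD_CONST → push 7. Stack: [312, 26, 7]
BINARY_OP * → 26 * 7 = 182. Stack: [312, 182]
BINARY_OP % → 312 % 182 = 130. Stack: [130]
STORE_FAST n → n=130. Stack: []
LOAD_FAST_LOAD_FAST a,b → push 26,12. Stack: [26, 12]
BINARY_OP * → 26 * 12 = 312. Stack: [312]
STORE_FAST t → t=312. Stack: []
LOAD_FAST_LOAD_FAST a,n → push 26,130. Stack: [26, 130]
BINARY_OP // → 26 // 130 = 0. Stack: [0]
STORE_FAST w → w=0. Stack: []
LOAD_FAST w → push 0. Stack: [0]
RETURN_VALUE → return 0.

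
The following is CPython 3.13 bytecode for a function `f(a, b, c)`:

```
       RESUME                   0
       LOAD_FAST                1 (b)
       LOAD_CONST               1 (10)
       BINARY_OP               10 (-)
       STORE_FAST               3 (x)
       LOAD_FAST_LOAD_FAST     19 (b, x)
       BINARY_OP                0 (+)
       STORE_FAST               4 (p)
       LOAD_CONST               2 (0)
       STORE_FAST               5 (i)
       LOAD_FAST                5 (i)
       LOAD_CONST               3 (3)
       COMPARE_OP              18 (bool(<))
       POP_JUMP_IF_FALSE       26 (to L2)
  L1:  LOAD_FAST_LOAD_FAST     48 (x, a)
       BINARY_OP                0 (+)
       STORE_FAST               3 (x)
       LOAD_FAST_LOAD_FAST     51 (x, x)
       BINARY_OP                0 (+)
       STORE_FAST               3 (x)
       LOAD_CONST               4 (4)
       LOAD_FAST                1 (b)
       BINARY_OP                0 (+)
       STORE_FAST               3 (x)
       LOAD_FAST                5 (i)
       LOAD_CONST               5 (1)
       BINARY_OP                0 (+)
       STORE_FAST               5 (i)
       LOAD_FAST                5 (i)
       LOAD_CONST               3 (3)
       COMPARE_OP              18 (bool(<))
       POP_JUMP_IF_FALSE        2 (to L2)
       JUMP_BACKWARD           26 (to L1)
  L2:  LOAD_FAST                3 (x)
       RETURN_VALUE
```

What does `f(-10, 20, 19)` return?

LOAD_FAST b → push 20
LOAD_CONST → push 10
BINARY_OP - → 20 - 10 = 10
STORE_FAST x → x=10
LOAD_FAST_LOAD_FAST b,x → push 20,10
BINARY_OP + → 20 + 10 = 30
STORE_FAST p → p=30
LOAD_CONST → push 0
STORE_FAST i → i=0
LOAD_FAST i → push 0
LOAD_CONST → push 3
COMPARE_OP bool(<) → 0 vs 3 = True
POP_JUMP_IF_FALSE → pop True; no jump
LOAD_FAST_LOAD_FAST x,a → push 10,-10
BINARY_OP + → 10 + -10 = 0
STORE_FAST x → x=0
LOAD_FAST_LOAD_FAST x,x → push 0,0
BINARY_OP + → 0 + 0 = 0
STORE_FAST x → x=0
LOAD_CONST → push 4
LOAD_FAST b → push 20
BINARY_OP + → 4 + 20 = 24
STORE_FAST x → x=24
LOAD_FAST i → push 0
LOAD_CONST → push 1
BINARY_OP + → 0 + 1 = 1
STORE_FAST i → i=1
LOAD_FAST i → push 1
LOAD_CONST → push 3
COMPARE_OP bool(<) → 1 vs 3 = True
POP_JUMP_IF_FALSE → pop True; no jump
LOAD_FAST_LOAD_FAST x,a → push 24,-10
BINARY_OP + → 24 + -10 = 14
STORE_FAST x → x=14
LOAD_FAST_LOAD_FAST x,x → push 14,14
BINARY_OP + → 14 + 14 = 28
STORE_FAST x → x=28
LOAD_CONST → push 4
LOAD_FAST b → push 20
BINARY_OP + → 4 + 20 = 24
STORE_FAST x → x=24
LOAD_FAST i → push 1
LOAD_CONST → push 1
BINARY_OP + → 1 + 1 = 2
STORE_FAST i → i=2
LOAD_FAST i → push 2
LOAD_CONST → push 3
COMPARE_OP bool(<) → 2 vs 3 = True
POP_JUMP_IF_FALSE → pop True; no jump
LOAD_FAST_LOAD_FAST x,a → push 24,-10
BINARY_OP + → 24 + -10 = 14
STORE_FAST x → x=14
LOAD_FAST_LOAD_FAST x,x → push 14,14
BINARY_OP + → 14 + 14 = 28
STORE_FAST x → x=28
LOAD_CONST → push 4
LOAD_FAST b → push 20
BINARY_OP + → 4 + 20 = 24
STORE_FAST x → x=24
LOAD_FAST i → push 2
LOAD_CONST → push 1
BINARY_OP + → 2 + 1 = 3
STORE_FAST i → i=3
LOAD_FAST i → push 3
LOAD_CONST → push 3
COMPARE_OP bool(<) → 3 vs 3 = False
POP_JUMP_IF_FALSE → pop False; jump
LOAD_FAST x → push 24
RETURN_VALUE → return 24.

24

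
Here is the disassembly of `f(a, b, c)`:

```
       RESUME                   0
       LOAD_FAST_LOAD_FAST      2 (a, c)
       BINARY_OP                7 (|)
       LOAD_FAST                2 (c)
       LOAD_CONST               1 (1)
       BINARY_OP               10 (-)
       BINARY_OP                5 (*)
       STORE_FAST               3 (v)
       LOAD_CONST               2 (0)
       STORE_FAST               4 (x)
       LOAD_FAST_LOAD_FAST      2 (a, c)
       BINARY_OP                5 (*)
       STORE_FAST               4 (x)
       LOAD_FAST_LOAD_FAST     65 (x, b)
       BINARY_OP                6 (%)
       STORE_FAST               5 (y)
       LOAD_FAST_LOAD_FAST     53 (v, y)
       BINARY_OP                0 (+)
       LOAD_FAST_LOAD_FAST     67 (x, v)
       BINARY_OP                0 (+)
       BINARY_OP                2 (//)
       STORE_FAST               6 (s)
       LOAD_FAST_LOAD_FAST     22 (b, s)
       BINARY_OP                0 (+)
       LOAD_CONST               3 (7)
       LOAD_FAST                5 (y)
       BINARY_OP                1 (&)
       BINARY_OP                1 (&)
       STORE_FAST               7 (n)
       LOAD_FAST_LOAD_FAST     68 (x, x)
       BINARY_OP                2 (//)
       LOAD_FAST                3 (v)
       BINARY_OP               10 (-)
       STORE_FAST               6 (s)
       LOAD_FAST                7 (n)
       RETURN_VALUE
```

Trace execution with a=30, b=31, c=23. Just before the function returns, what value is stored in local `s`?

-681

LOAD_FAST_LOAD_FAST a,c → push 30,23. Stack: [30, 23]
BINARY_OP | → 30 | 23 = 31. Stack: [31]
LOAD_FAST c → push 23. Stack: [31, 23]
LOAD_CONST → push 1. Stack: [31, 23, 1]
BINARY_OP - → 23 - 1 = 22. Stack: [31, 22]
BINARY_OP * → 31 * 22 = 682. Stack: [682]
STORE_FAST v → v=682. Stack: []
LOAD_CONST → push 0. Stack: [0]
STORE_FAST x → x=0. Stack: []
LOAD_FAST_LOAD_FAST a,c → push 30,23. Stack: [30, 23]
BINARY_OP * → 30 * 23 = 690. Stack: [690]
STORE_FAST x → x=690. Stack: []
LOAD_FAST_LOAD_FAST x,b → push 690,31. Stack: [690, 31]
BINARY_OP % → 690 % 31 = 8. Stack: [8]
STORE_FAST y → y=8. Stack: []
LOAD_FAST_LOAD_FAST v,y → push 682,8. Stack: [682, 8]
BINARY_OP + → 682 + 8 = 690. Stack: [690]
LOAD_FAST_LOAD_FAST x,v → push 690,682. Stack: [690, 690, 682]
BINARY_OP + → 690 + 682 = 1372. Stack: [690, 1372]
BINARY_OP // → 690 // 1372 = 0. Stack: [0]
STORE_FAST s → s=0. Stack: []
LOAD_FAST_LOAD_FAST b,s → push 31,0. Stack: [31, 0]
BINARY_OP + → 31 + 0 = 31. Stack: [31]
LOAD_CONST → push 7. Stack: [31, 7]
LOAD_FAST y → push 8. Stack: [31, 7, 8]
BINARY_OP & → 7 & 8 = 0. Stack: [31, 0]
BINARY_OP & → 31 & 0 = 0. Stack: [0]
STORE_FAST n → n=0. Stack: []
LOAD_FAST_LOAD_FAST x,x → push 690,690. Stack: [690, 690]
BINARY_OP // → 690 // 690 = 1. Stack: [1]
LOAD_FAST v → push 682. Stack: [1, 682]
BINARY_OP - → 1 - 682 = -681. Stack: [-681]
STORE_FAST s → s=-681. Stack: []
LOAD_FAST n → push 0. Stack: [0]
RETURN_VALUE → return 0.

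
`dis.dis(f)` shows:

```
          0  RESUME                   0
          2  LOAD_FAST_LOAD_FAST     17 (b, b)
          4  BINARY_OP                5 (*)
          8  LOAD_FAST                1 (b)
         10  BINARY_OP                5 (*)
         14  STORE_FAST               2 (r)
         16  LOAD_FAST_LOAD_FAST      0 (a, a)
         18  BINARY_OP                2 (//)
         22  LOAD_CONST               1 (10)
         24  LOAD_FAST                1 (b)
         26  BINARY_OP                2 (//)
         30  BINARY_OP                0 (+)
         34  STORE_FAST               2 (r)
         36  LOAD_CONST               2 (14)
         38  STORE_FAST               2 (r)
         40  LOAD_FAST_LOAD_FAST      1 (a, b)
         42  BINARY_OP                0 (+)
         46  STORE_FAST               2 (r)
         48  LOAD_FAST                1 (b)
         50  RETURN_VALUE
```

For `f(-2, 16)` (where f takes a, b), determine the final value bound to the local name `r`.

14

LOAD_FAST_LOAD_FAST b,b → push 16,16. Stack: [16, 16]
BINARY_OP * → 16 * 16 = 256. Stack: [256]
LOAD_FAST b → push 16. Stack: [256, 16]
BINARY_OP * → 256 * 16 = 4096. Stack: [4096]
STORE_FAST r → r=4096. Stack: []
LOAD_FAST_LOAD_FAST a,a → push -2,-2. Stack: [-2, -2]
BINARY_OP // → -2 // -2 = 1. Stack: [1]
LOAD_CONST → push 10. Stack: [1, 10]
LOAD_FAST b → push 16. Stack: [1, 10, 16]
BINARY_OP // → 10 // 16 = 0. Stack: [1, 0]
BINARY_OP + → 1 + 0 = 1. Stack: [1]
STORE_FAST r → r=1. Stack: []
LOAD_CONST → push 14. Stack: [14]
STORE_FAST r → r=14. Stack: []
LOAD_FAST_LOAD_FAST a,b → push -2,16. Stack: [-2, 16]
BINARY_OP + → -2 + 16 = 14. Stack: [14]
STORE_FAST r → r=14. Stack: []
LOAD_FAST b → push 16. Stack: [16]
RETURN_VALUE → return 16.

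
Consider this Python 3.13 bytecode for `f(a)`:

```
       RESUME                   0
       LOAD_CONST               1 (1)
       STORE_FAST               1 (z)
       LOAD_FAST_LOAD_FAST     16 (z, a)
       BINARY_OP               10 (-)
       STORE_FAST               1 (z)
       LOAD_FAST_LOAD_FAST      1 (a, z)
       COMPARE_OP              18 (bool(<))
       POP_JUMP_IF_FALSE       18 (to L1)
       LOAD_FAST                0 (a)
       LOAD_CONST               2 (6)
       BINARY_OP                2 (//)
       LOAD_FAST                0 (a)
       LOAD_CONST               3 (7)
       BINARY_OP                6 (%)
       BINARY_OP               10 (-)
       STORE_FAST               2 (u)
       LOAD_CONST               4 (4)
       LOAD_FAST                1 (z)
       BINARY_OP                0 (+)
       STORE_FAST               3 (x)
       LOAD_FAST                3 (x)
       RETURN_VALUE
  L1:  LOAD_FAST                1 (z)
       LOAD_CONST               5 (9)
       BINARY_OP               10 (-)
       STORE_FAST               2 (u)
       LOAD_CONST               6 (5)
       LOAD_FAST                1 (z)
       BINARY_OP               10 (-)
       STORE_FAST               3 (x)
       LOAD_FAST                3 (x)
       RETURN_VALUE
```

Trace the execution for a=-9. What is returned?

LOAD_CONST → push 1. Stack: [1]
STORE_FAST z → z=1. Stack: []
LOAD_FAST_LOAD_FAST z,a → push 1,-9. Stack: [1, -9]
BINARY_OP - → 1 - -9 = 10. Stack: [10]
STORE_FAST z → z=10. Stack: []
LOAD_FAST_LOAD_FAST a,z → push -9,10. Stack: [-9, 10]
COMPARE_OP bool(<) → -9 vs 10 = True. Stack: [True]
POP_JUMP_IF_FALSE → pop True; no jump. Stack: []
LOAD_FAST a → push -9. Stack: [-9]
LOAD_CONST → push 6. Stack: [-9, 6]
BINARY_OP // → -9 // 6 = -2. Stack: [-2]
LOAD_FAST a → push -9. Stack: [-2, -9]
LOAD_CONST → push 7. Stack: [-2, -9, 7]
BINARY_OP % → -9 % 7 = 5. Stack: [-2, 5]
BINARY_OP - → -2 - 5 = -7. Stack: [-7]
STORE_FAST u → u=-7. Stack: []
LOAD_CONST → push 4. Stack: [4]
LOAD_FAST z → push 10. Stack: [4, 10]
BINARY_OP + → 4 + 10 = 14. Stack: [14]
STORE_FAST x → x=14. Stack: []
LOAD_FAST x → push 14. Stack: [14]
RETURN_VALUE → return 14.

14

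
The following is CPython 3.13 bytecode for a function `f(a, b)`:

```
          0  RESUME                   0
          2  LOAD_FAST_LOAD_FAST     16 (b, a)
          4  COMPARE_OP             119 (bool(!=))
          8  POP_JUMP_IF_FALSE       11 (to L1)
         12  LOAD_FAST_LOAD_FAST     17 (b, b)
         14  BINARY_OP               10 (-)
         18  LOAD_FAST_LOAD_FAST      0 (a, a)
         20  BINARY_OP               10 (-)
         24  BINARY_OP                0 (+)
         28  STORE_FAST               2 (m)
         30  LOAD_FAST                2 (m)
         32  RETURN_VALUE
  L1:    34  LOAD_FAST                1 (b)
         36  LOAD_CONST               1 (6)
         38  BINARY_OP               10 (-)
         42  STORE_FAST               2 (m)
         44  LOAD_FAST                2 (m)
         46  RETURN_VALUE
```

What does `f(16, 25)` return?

0

LOAD_FAST_LOAD_FAST b,a → push 25,16. Stack: [25, 16]
COMPARE_OP bool(!=) → 25 vs 16 = True. Stack: [True]
POP_JUMP_IF_FALSE → pop True; no jump. Stack: []
LOAD_FAST_LOAD_FAST b,b → push 25,25. Stack: [25, 25]
BINARY_OP - → 25 - 25 = 0. Stack: [0]
LOAD_FAST_LOAD_FAST a,a → push 16,16. Stack: [0, 16, 16]
BINARY_OP - → 16 - 16 = 0. Stack: [0, 0]
BINARY_OP + → 0 + 0 = 0. Stack: [0]
STORE_FAST m → m=0. Stack: []
LOAD_FAST m → push 0. Stack: [0]
RETURN_VALUE → return 0.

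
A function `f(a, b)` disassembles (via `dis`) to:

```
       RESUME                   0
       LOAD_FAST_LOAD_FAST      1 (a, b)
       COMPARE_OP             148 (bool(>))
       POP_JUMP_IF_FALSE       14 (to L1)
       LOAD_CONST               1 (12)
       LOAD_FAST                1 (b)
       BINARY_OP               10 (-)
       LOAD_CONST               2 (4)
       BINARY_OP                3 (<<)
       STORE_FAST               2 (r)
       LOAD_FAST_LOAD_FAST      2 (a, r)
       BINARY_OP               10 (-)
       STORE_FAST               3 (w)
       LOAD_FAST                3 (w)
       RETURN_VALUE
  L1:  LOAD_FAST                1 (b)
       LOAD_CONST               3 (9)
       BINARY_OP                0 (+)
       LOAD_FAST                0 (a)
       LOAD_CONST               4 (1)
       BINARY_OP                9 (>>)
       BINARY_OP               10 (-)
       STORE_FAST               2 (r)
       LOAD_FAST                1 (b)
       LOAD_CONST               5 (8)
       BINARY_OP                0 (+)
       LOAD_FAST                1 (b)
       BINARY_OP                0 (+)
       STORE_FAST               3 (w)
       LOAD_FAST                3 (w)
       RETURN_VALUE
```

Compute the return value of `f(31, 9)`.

LOAD_FAST_LOAD_FAST a,b → push 31,9. Stack: [31, 9]
COMPARE_OP bool(>) → 31 vs 9 = True. Stack: [True]
POP_JUMP_IF_FALSE → pop True; no jump. Stack: []
LOAD_CONST → push 12. Stack: [12]
LOAD_FAST b → push 9. Stack: [12, 9]
BINARY_OP - → 12 - 9 = 3. Stack: [3]
LOAD_CONST → push 4. Stack: [3, 4]
BINARY_OP << → 3 << 4 = 48. Stack: [48]
STORE_FAST r → r=48. Stack: []
LOAD_FAST_LOAD_FAST a,r → push 31,48. Stack: [31, 48]
BINARY_OP - → 31 - 48 = -17. Stack: [-17]
STORE_FAST w → w=-17. Stack: []
LOAD_FAST w → push -17. Stack: [-17]
RETURN_VALUE → return -17.

-17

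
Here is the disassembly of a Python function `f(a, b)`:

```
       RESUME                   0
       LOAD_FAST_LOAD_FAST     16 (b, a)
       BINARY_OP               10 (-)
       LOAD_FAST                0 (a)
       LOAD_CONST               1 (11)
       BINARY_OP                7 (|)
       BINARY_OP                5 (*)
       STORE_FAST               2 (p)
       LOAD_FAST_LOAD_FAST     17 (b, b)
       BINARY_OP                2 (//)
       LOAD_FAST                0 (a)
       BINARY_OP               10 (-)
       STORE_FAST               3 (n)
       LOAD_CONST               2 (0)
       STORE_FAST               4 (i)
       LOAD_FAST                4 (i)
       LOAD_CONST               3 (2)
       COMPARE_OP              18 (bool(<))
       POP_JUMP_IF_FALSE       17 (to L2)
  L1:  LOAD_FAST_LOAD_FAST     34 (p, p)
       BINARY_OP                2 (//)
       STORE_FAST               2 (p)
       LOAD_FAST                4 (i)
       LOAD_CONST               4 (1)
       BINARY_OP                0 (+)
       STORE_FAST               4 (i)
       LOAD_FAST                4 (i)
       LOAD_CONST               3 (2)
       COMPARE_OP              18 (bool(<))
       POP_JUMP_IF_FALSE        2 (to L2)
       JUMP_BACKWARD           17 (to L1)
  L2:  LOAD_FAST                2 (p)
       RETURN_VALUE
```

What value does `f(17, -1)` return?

1

LOAD_FAST_LOAD_FAST b,a → push -1,17. Stack: [-1, 17]
BINARY_OP - → -1 - 17 = -18. Stack: [-18]
LOAD_FAST a → push 17. Stack: [-18, 17]
LOAD_CONST → push 11. Stack: [-18, 17, 11]
BINARY_OP | → 17 | 11 = 27. Stack: [-18, 27]
BINARY_OP * → -18 * 27 = -486. Stack: [-486]
STORE_FAST p → p=-486. Stack: []
LOAD_FAST_LOAD_FAST b,b → push -1,-1. Stack: [-1, -1]
BINARY_OP // → -1 // -1 = 1. Stack: [1]
LOAD_FAST a → push 17. Stack: [1, 17]
BINARY_OP - → 1 - 17 = -16. Stack: [-16]
STORE_FAST n → n=-16. Stack: []
LOAD_CONST → push 0. Stack: [0]
STORE_FAST i → i=0. Stack: []
LOAD_FAST i → push 0. Stack: [0]
LOAD_CONST → push 2. Stack: [0, 2]
COMPARE_OP bool(<) → 0 vs 2 = True. Stack: [True]
POP_JUMP_IF_FALSE → pop True; no jump. Stack: []
LOAD_FAST_LOAD_FAST p,p → push -486,-486. Stack: [-486, -486]
BINARY_OP // → -486 // -486 = 1. Stack: [1]
STORE_FAST p → p=1. Stack: []
LOAD_FAST i → push 0. Stack: [0]
LOAD_CONST → push 1. Stack: [0, 1]
BINARY_OP + → 0 + 1 = 1. Stack: [1]
STORE_FAST i → i=1. Stack: []
LOAD_FAST i → push 1. Stack: [1]
LOAD_CONST → push 2. Stack: [1, 2]
COMPARE_OP bool(<) → 1 vs 2 = True. Stack: [True]
POP_JUMP_IF_FALSE → pop True; no jump. Stack: []
LOAD_FAST_LOAD_FAST p,p → push 1,1. Stack: [1, 1]
BINARY_OP // → 1 // 1 = 1. Stack: [1]
STORE_FAST p → p=1. Stack: []
LOAD_FAST i → push 1. Stack: [1]
LOAD_CONST → push 1. Stack: [1, 1]
BINARY_OP + → 1 + 1 = 2. Stack: [2]
STORE_FAST i → i=2. Stack: []
LOAD_FAST i → push 2. Stack: [2]
LOAD_CONST → push 2. Stack: [2, 2]
COMPARE_OP bool(<) → 2 vs 2 = False. Stack: [False]
POP_JUMP_IF_FALSE → pop False; jump. Stack: []
LOAD_FAST p → push 1. Stack: [1]
RETURN_VALUE → return 1.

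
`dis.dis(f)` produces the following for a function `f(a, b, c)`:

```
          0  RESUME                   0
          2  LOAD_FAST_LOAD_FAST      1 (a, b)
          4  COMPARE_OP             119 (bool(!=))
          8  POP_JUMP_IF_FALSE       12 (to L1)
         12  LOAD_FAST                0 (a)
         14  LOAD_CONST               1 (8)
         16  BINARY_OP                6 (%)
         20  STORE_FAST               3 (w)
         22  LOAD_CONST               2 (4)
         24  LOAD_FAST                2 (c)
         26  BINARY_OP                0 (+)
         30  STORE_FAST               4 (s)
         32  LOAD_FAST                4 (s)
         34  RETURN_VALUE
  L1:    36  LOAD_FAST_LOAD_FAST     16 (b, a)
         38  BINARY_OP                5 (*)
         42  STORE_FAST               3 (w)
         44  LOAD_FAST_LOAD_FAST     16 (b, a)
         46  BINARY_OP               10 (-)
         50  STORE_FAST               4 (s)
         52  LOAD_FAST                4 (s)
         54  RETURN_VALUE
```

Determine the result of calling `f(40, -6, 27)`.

31

LOAD_FAST_LOAD_FAST a,b → push 40,-6. Stack: [40, -6]
COMPARE_OP bool(!=) → 40 vs -6 = True. Stack: [True]
POP_JUMP_IF_FALSE → pop True; no jump. Stack: []
LOAD_FAST a → push 40. Stack: [40]
LOAD_CONST → push 8. Stack: [40, 8]
BINARY_OP % → 40 % 8 = 0. Stack: [0]
STORE_FAST w → w=0. Stack: []
LOAD_CONST → push 4. Stack: [4]
LOAD_FAST c → push 27. Stack: [4, 27]
BINARY_OP + → 4 + 27 = 31. Stack: [31]
STORE_FAST s → s=31. Stack: []
LOAD_FAST s → push 31. Stack: [31]
RETURN_VALUE → return 31.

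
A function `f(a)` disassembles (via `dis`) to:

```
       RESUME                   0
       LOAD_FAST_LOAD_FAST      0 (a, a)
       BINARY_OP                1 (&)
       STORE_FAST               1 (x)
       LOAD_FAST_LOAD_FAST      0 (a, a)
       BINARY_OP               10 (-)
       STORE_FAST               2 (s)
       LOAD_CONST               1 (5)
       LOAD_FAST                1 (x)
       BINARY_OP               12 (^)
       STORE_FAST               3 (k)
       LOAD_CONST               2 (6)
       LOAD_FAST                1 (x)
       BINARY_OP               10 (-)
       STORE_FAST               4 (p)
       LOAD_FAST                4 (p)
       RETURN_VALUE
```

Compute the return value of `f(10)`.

LOAD_FAST_LOAD_FAST a,a → push 10,10. Stack: [10, 10]
BINARY_OP & → 10 & 10 = 10. Stack: [10]
STORE_FAST x → x=10. Stack: []
LOAD_FAST_LOAD_FAST a,a → push 10,10. Stack: [10, 10]
BINARY_OP - → 10 - 10 = 0. Stack: [0]
STORE_FAST s → s=0. Stack: []
LOAD_CONST → push 5. Stack: [5]
LOAD_FAST x → push 10. Stack: [5, 10]
BINARY_OP ^ → 5 ^ 10 = 15. Stack: [15]
STORE_FAST k → k=15. Stack: []
LOAD_CONST → push 6. Stack: [6]
LOAD_FAST x → push 10. Stack: [6, 10]
BINARY_OP - → 6 - 10 = -4. Stack: [-4]
STORE_FAST p → p=-4. Stack: []
LOAD_FAST p → push -4. Stack: [-4]
RETURN_VALUE → return -4.

-4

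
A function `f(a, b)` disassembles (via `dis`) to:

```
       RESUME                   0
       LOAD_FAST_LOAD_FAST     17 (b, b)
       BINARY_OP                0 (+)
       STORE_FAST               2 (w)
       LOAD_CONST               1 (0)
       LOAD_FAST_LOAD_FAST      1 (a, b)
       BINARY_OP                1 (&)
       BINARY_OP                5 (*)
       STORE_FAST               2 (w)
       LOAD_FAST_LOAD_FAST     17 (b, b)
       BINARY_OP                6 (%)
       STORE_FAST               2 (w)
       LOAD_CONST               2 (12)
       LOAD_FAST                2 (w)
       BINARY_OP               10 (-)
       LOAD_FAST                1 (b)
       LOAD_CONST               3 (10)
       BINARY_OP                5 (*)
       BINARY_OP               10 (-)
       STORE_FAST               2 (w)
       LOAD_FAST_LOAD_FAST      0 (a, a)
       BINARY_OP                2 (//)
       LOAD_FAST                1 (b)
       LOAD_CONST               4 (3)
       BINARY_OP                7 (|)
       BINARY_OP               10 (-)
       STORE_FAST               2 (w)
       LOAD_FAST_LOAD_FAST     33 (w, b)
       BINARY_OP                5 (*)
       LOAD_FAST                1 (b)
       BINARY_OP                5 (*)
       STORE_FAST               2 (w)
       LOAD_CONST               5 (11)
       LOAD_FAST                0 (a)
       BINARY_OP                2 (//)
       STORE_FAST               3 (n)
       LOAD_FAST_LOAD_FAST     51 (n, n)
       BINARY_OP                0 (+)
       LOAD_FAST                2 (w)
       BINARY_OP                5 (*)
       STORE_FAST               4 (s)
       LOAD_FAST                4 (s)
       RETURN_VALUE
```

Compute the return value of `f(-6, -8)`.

-1536

LOAD_FAST_LOAD_FAST b,b → push -8,-8. Stack: [-8, -8]
BINARY_OP + → -8 + -8 = -16. Stack: [-16]
STORE_FAST w → w=-16. Stack: []
LOAD_CONST → push 0. Stack: [0]
LOAD_FAST_LOAD_FAST a,b → push -6,-8. Stack: [0, -6, -8]
BINARY_OP & → -6 & -8 = -8. Stack: [0, -8]
BINARY_OP * → 0 * -8 = 0. Stack: [0]
STORE_FAST w → w=0. Stack: []
LOAD_FAST_LOAD_FAST b,b → push -8,-8. Stack: [-8, -8]
BINARY_OP % → -8 % -8 = 0. Stack: [0]
STORE_FAST w → w=0. Stack: []
LOAD_CONST → push 12. Stack: [12]
LOAD_FAST w → push 0. Stack: [12, 0]
BINARY_OP - → 12 - 0 = 12. Stack: [12]
LOAD_FAST b → push -8. Stack: [12, -8]
LOAD_CONST → push 10. Stack: [12, -8, 10]
BINARY_OP * → -8 * 10 = -80. Stack: [12, -80]
BINARY_OP - → 12 - -80 = 92. Stack: [92]
STORE_FAST w → w=92. Stack: []
LOAD_FAST_LOAD_FAST a,a → push -6,-6. Stack: [-6, -6]
BINARY_OP // → -6 // -6 = 1. Stack: [1]
LOAD_FAST b → push -8. Stack: [1, -8]
LOAD_CONST → push 3. Stack: [1, -8, 3]
BINARY_OP | → -8 | 3 = -5. Stack: [1, -5]
BINARY_OP - → 1 - -5 = 6. Stack: [6]
STORE_FAST w → w=6. Stack: []
LOAD_FAST_LOAD_FAST w,b → push 6,-8. Stack: [6, -8]
BINARY_OP * → 6 * -8 = -48. Stack: [-48]
LOAD_FAST b → push -8. Stack: [-48, -8]
BINARY_OP * → -48 * -8 = 384. Stack: [384]
STORE_FAST w → w=384. Stack: []
LOAD_CONST → push 11. Stack: [11]
LOAD_FAST a → push -6. Stack: [11, -6]
BINARY_OP // → 11 // -6 = -2. Stack: [-2]
STORE_FAST n → n=-2. Stack: []
LOAD_FAST_LOAD_FAST n,n → push -2,-2. Stack: [-2, -2]
BINARY_OP + → -2 + -2 = -4. Stack: [-4]
LOAD_FAST w → push 384. Stack: [-4, 384]
BINARY_OP * → -4 * 384 = -1536. Stack: [-1536]
STORE_FAST s → s=-1536. Stack: []
LOAD_FAST s → push -1536. Stack: [-1536]
RETURN_VALUE → return -1536.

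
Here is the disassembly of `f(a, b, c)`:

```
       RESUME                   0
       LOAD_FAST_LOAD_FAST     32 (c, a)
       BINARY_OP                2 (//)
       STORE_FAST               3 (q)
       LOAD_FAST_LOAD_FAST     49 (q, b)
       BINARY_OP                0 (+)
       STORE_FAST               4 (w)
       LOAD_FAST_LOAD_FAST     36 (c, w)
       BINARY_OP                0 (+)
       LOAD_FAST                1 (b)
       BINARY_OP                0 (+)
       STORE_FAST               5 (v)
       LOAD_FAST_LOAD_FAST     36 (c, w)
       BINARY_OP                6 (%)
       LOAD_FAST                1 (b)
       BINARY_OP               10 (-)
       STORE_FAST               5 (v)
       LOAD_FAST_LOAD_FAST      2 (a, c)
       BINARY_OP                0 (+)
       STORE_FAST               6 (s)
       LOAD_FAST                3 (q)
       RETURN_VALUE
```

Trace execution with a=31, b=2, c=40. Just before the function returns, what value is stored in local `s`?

71

LOAD_FAST_LOAD_FAST c,a → push 40,31. Stack: [40, 31]
BINARY_OP // → 40 // 31 = 1. Stack: [1]
STORE_FAST q → q=1. Stack: []
LOAD_FAST_LOAD_FAST q,b → push 1,2. Stack: [1, 2]
BINARY_OP + → 1 + 2 = 3. Stack: [3]
STORE_FAST w → w=3. Stack: []
LOAD_FAST_LOAD_FAST c,w → push 40,3. Stack: [40, 3]
BINARY_OP + → 40 + 3 = 43. Stack: [43]
LOAD_FAST b → push 2. Stack: [43, 2]
BINARY_OP + → 43 + 2 = 45. Stack: [45]
STORE_FAST v → v=45. Stack: []
LOAD_FAST_LOAD_FAST c,w → push 40,3. Stack: [40, 3]
BINARY_OP % → 40 % 3 = 1. Stack: [1]
LOAD_FAST b → push 2. Stack: [1, 2]
BINARY_OP - → 1 - 2 = -1. Stack: [-1]
STORE_FAST v → v=-1. Stack: []
LOAD_FAST_LOAD_FAST a,c → push 31,40. Stack: [31, 40]
BINARY_OP + → 31 + 40 = 71. Stack: [71]
STORE_FAST s → s=71. Stack: []
LOAD_FAST q → push 1. Stack: [1]
RETURN_VALUE → return 1.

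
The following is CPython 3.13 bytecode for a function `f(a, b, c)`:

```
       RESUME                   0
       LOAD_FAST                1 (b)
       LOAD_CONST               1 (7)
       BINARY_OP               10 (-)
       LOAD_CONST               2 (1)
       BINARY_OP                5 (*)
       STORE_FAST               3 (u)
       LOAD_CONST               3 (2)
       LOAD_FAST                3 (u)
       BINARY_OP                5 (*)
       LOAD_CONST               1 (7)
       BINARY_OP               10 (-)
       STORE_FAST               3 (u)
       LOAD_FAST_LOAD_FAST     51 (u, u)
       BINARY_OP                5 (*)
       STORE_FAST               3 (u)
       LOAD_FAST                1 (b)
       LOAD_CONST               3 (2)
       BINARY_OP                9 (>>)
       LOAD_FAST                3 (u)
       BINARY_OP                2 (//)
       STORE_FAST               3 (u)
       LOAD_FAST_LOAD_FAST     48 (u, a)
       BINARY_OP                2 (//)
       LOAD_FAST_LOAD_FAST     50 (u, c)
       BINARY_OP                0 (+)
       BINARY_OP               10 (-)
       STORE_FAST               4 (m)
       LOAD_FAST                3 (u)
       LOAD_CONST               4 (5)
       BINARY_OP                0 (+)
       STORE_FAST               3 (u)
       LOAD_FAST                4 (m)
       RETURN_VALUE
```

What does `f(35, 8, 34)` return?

-34

LOAD_FAST b → push 8. Stack: [8]
LOAD_CONST → push 7. Stack: [8, 7]
BINARY_OP - → 8 - 7 = 1. Stack: [1]
LOAD_CONST → push 1. Stack: [1, 1]
BINARY_OP * → 1 * 1 = 1. Stack: [1]
STORE_FAST u → u=1. Stack: []
LOAD_CONST → push 2. Stack: [2]
LOAD_FAST u → push 1. Stack: [2, 1]
BINARY_OP * → 2 * 1 = 2. Stack: [2]
LOAD_CONST → push 7. Stack: [2, 7]
BINARY_OP - → 2 - 7 = -5. Stack: [-5]
STORE_FAST u → u=-5. Stack: []
LOAD_FAST_LOAD_FAST u,u → push -5,-5. Stack: [-5, -5]
BINARY_OP * → -5 * -5 = 25. Stack: [25]
STORE_FAST u → u=25. Stack: []
LOAD_FAST b → push 8. Stack: [8]
LOAD_CONST → push 2. Stack: [8, 2]
BINARY_OP >> → 8 >> 2 = 2. Stack: [2]
LOAD_FAST u → push 25. Stack: [2, 25]
BINARY_OP // → 2 // 25 = 0. Stack: [0]
STORE_FAST u → u=0. Stack: []
LOAD_FAST_LOAD_FAST u,a → push 0,35. Stack: [0, 35]
BINARY_OP // → 0 // 35 = 0. Stack: [0]
LOAD_FAST_LOAD_FAST u,c → push 0,34. Stack: [0, 0, 34]
BINARY_OP + → 0 + 34 = 34. Stack: [0, 34]
BINARY_OP - → 0 - 34 = -34. Stack: [-34]
STORE_FAST m → m=-34. Stack: []
LOAD_FAST u → push 0. Stack: [0]
LOAD_CONST → push 5. Stack: [0, 5]
BINARY_OP + → 0 + 5 = 5. Stack: [5]
STORE_FAST u → u=5. Stack: []
LOAD_FAST m → push -34. Stack: [-34]
RETURN_VALUE → return -34.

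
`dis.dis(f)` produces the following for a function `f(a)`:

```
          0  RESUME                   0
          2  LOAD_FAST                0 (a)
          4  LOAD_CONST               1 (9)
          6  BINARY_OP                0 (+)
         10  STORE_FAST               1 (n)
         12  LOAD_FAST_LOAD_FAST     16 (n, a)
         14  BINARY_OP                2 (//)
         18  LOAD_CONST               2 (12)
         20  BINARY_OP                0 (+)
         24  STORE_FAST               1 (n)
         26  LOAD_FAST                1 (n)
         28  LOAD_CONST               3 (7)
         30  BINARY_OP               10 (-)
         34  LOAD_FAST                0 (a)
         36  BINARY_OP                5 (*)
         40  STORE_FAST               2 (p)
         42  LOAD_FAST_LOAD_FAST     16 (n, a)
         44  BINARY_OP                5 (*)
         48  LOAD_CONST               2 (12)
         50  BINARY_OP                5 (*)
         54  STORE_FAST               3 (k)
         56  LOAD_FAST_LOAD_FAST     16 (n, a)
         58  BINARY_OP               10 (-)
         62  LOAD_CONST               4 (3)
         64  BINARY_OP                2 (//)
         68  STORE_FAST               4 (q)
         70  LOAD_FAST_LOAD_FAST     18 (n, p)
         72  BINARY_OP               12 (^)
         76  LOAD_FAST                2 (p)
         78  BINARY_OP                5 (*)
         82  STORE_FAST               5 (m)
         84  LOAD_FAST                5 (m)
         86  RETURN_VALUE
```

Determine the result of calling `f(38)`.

53124

LOAD_FAST a → push 38. Stack: [38]
LOAD_CONST → push 9. Stack: [38, 9]
BINARY_OP + → 38 + 9 = 47. Stack: [47]
STORE_FAST n → n=47. Stack: []
LOAD_FAST_LOAD_FAST n,a → push 47,38. Stack: [47, 38]
BINARY_OP // → 47 // 38 = 1. Stack: [1]
LOAD_CONST → push 12. Stack: [1, 12]
BINARY_OP + → 1 + 12 = 13. Stack: [13]
STORE_FAST n → n=13. Stack: []
LOAD_FAST n → push 13. Stack: [13]
LOAD_CONST → push 7. Stack: [13, 7]
BINARY_OP - → 13 - 7 = 6. Stack: [6]
LOAD_FAST a → push 38. Stack: [6, 38]
BINARY_OP * → 6 * 38 = 228. Stack: [228]
STORE_FAST p → p=228. Stack: []
LOAD_FAST_LOAD_FAST n,a → push 13,38. Stack: [13, 38]
BINARY_OP * → 13 * 38 = 494. Stack: [494]
LOAD_CONST → push 12. Stack: [494, 12]
BINARY_OP * → 494 * 12 = 5928. Stack: [5928]
STORE_FAST k → k=5928. Stack: []
LOAD_FAST_LOAD_FAST n,a → push 13,38. Stack: [13, 38]
BINARY_OP - → 13 - 38 = -25. Stack: [-25]
LOAD_CONST → push 3. Stack: [-25, 3]
BINARY_OP // → -25 // 3 = -9. Stack: [-9]
STORE_FAST q → q=-9. Stack: []
LOAD_FAST_LOAD_FAST n,p → push 13,228. Stack: [13, 228]
BINARY_OP ^ → 13 ^ 228 = 233. Stack: [233]
LOAD_FAST p → push 228. Stack: [233, 228]
BINARY_OP * → 233 * 228 = 53124. Stack: [53124]
STORE_FAST m → m=53124. Stack: []
LOAD_FAST m → push 53124. Stack: [53124]
RETURN_VALUE → return 53124.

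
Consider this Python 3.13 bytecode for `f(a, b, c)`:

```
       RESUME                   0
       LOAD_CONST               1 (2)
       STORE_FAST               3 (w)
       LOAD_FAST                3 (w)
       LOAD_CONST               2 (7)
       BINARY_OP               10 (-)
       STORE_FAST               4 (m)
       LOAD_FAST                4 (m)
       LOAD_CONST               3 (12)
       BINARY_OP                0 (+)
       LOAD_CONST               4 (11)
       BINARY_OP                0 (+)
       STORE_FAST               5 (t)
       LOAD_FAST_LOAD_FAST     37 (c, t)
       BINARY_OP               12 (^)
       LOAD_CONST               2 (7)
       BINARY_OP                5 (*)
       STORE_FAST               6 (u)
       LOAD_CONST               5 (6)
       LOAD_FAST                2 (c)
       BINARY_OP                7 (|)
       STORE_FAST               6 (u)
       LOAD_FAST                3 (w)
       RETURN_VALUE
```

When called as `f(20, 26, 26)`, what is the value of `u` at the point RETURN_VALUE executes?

30

LOAD_CONST → push 2. Stack: [2]
STORE_FAST w → w=2. Stack: []
LOAD_FAST w → push 2. Stack: [2]
LOAD_CONST → push 7. Stack: [2, 7]
BINARY_OP - → 2 - 7 = -5. Stack: [-5]
STORE_FAST m → m=-5. Stack: []
LOAD_FAST m → push -5. Stack: [-5]
LOAD_CONST → push 12. Stack: [-5, 12]
BINARY_OP + → -5 + 12 = 7. Stack: [7]
LOAD_CONST → push 11. Stack: [7, 11]
BINARY_OP + → 7 + 11 = 18. Stack: [18]
STORE_FAST t → t=18. Stack: []
LOAD_FAST_LOAD_FAST c,t → push 26,18. Stack: [26, 18]
BINARY_OP ^ → 26 ^ 18 = 8. Stack: [8]
LOAD_CONST → push 7. Stack: [8, 7]
BINARY_OP * → 8 * 7 = 56. Stack: [56]
STORE_FAST u → u=56. Stack: []
LOAD_CONST → push 6. Stack: [6]
LOAD_FAST c → push 26. Stack: [6, 26]
BINARY_OP | → 6 | 26 = 30. Stack: [30]
STORE_FAST u → u=30. Stack: []
LOAD_FAST w → push 2. Stack: [2]
RETURN_VALUE → return 2.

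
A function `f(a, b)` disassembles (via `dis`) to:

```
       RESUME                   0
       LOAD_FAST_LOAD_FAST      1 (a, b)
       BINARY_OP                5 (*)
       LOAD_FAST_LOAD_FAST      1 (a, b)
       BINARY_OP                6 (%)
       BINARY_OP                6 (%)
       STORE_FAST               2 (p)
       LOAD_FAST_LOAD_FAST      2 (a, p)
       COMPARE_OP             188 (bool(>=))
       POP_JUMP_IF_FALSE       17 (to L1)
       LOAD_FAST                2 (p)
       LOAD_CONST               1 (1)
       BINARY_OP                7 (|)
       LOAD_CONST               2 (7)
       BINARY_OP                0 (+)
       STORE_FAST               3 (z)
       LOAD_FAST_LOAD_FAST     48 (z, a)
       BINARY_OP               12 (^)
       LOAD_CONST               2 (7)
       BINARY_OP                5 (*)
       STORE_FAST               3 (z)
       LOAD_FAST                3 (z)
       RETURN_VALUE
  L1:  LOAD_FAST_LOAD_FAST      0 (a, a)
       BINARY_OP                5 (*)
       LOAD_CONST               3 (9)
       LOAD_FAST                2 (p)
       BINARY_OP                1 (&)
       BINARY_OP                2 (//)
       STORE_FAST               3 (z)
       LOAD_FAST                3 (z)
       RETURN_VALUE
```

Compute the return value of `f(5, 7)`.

LOAD_FAST_LOAD_FAST a,b → push 5,7. Stack: [5, 7]
BINARY_OP * → 5 * 7 = 35. Stack: [35]
LOAD_FAST_LOAD_FAST a,b → push 5,7. Stack: [35, 5, 7]
BINARY_OP % → 5 % 7 = 5. Stack: [35, 5]
BINARY_OP % → 35 % 5 = 0. Stack: [0]
STORE_FAST p → p=0. Stack: []
LOAD_FAST_LOAD_FAST a,p → push 5,0. Stack: [5, 0]
COMPARE_OP bool(>=) → 5 vs 0 = True. Stack: [True]
POP_JUMP_IF_FALSE → pop True; no jump. Stack: []
LOAD_FAST p → push 0. Stack: [0]
LOAD_CONST → push 1. Stack: [0, 1]
BINARY_OP | → 0 | 1 = 1. Stack: [1]
LOAD_CONST → push 7. Stack: [1, 7]
BINARY_OP + → 1 + 7 = 8. Stack: [8]
STORE_FAST z → z=8. Stack: []
LOAD_FAST_LOAD_FAST z,a → push 8,5. Stack: [8, 5]
BINARY_OP ^ → 8 ^ 5 = 13. Stack: [13]
LOAD_CONST → push 7. Stack: [13, 7]
BINARY_OP * → 13 * 7 = 91. Stack: [91]
STORE_FAST z → z=91. Stack: []
LOAD_FAST z → push 91. Stack: [91]
RETURN_VALUE → return 91.

91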